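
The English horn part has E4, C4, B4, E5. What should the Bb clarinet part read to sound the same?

First find concert pitch: the English horn sounds a perfect fifth below written, so E4 C4 B4 E5 sounds A3 F3 E4 A4.
Then write for Bb clarinet: it sounds a major second below written, so the part must be a major second above concert.
A3 → B3
F3 → G3
E4 → F#4
A4 → B4

B3 G3 F#4 B4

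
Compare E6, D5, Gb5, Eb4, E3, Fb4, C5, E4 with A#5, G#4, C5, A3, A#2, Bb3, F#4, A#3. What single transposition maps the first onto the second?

down a diminished fifth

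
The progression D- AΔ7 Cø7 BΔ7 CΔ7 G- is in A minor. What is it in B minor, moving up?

E- BΔ7 Dø7 C#Δ7 DΔ7 A-

A minor up to B minor is a major second; each chord root moves by that interval while the quality stays the same.
D-: root D up a major second → E, giving E-.
AΔ7: root A up a major second → B, giving BΔ7.
Cø7: root C up a major second → D, giving Dø7.
BΔ7: root B up a major second → C#, giving C#Δ7.
CΔ7: root C up a major second → D, giving DΔ7.
G-: root G up a major second → A, giving A-.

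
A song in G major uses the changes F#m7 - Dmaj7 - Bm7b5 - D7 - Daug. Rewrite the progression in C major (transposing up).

G major up to C major is a perfect fourth; each chord root moves by that interval while the quality stays the same.
F#m7: root F# up a perfect fourth → B, giving Bm7.
Dmaj7: root D up a perfect fourth → G, giving Gmaj7.
Bm7b5: root B up a perfect fourth → E, giving Em7b5.
D7: root D up a perfect fourth → G, giving G7.
Daug: root D up a perfect fourth → G, giving Gaug.

Bm7 Gmaj7 Em7b5 G7 Gaug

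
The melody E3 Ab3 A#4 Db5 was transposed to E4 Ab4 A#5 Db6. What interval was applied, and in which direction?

up a perfect octave

Take the first pair: E3 → E4. E to E spans 8 letter names, so the interval is some kind of octave.
E3 to E4 is 12 semitones, which makes it a perfect octave; the second version is higher, so the direction is up.
Checking another pair — Db5 → Db6 — gives the same interval.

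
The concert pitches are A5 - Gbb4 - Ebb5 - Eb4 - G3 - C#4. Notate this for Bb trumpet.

The Bb trumpet sounds a major second below written, so the written part must be a major second above concert — transpose each note up.
A5 → B5
Gbb4 → Abb4
Ebb5 → Fb5
Eb4 → F4
G3 → A3
C#4 → D#4

B5 Abb4 Fb5 F4 A3 D#4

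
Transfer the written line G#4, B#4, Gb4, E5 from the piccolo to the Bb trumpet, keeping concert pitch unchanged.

A#5 C##6 Ab5 F#6

First find concert pitch: the piccolo sounds a perfect octave above written, so G#4 B#4 Gb4 E5 sounds G#5 B#5 Gb5 E6.
Then write for Bb trumpet: it sounds a major second below written, so the part must be a major second above concert.
G#5 → A#5
B#5 → C##6
Gb5 → Ab5
E6 → F#6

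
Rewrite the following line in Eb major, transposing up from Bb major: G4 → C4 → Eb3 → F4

C5 F4 Ab3 Bb4

Bb major to Eb major up is a perfect fourth, so every note moves up by that interval.
G4 becomes C5
C4 becomes F4
Eb3 becomes Ab3
F4 becomes Bb4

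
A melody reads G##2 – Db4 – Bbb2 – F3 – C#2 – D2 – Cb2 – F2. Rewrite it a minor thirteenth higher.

E#4 Bbb5 Gbb4 Db5 A3 Bb3 Abb3 Db4

G##2 becomes E#4
Db4 becomes Bbb5
Bbb2 becomes Gbb4
F3 becomes Db5
C#2 becomes A3
D2 becomes Bb3
Cb2 becomes Abb3
F2 becomes Db4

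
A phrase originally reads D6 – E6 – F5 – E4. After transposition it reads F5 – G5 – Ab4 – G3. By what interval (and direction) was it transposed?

From D6 to F5 is 6 letter names — a sixth of some quality.
F5 to D6 is 9 semitones, which makes it a major sixth; the second version is lower, so the direction is down.
Checking another pair — E4 → G3 — gives the same interval.

down a major sixth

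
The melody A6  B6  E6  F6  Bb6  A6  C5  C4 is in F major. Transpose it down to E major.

From F down to E is a minor second; apply that to each pitch.
A6 becomes G#6
B6 becomes A#6
E6 becomes D#6
F6 becomes E6
Bb6 becomes A6
A6 becomes G#6
C5 becomes B4
C4 becomes B3

G#6 A#6 D#6 E6 A6 G#6 B4 B3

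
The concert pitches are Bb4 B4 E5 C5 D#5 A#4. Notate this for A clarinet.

Db5 D5 G5 Eb5 F#5 C#5

Written C4 sounds as A3 on the A clarinet, so concert pitches are written a minor third up.
Bb4 becomes Db5
B4 becomes D5
E5 becomes G5
C5 becomes Eb5
D#5 becomes F#5
A#4 becomes C#5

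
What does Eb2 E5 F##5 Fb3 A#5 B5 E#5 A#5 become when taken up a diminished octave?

Ebb3 Eb6 F#6 Fbb4 A6 Bb6 E6 A6

Eb2: an octave up reaches E, and 11 semitones makes it Ebb3.
E5: an octave up reaches E, and 11 semitones makes it Eb6.
F##5 up a diminished octave is F#6.
Fb3: an octave up reaches F, and 11 semitones makes it Fbb4.
A#5: an octave up reaches A, and 11 semitones makes it A6.
B5 up a diminished octave is Bb6.
A diminished octave up from E#5 gives E6.
A#5: an octave up reaches A, and 11 semitones makes it A6.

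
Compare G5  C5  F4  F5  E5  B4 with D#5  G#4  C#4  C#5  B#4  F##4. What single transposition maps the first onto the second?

down a diminished fourth

Take the first pair: G5 → D#5. G to D spans 4 letter names, so the interval is some kind of fourth.
D#5 to G5 is 4 semitones, which makes it a diminished fourth; the second version is lower, so the direction is down.
Checking another pair — B4 → F##4 — gives the same interval.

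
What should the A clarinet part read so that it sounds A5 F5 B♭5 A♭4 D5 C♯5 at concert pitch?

C6 Ab5 Db6 Cb5 F5 E5

Written C4 sounds as A3 on the A clarinet, so concert pitches are written a minor third up.
A5 gives C6
F5 gives Ab5
Bb5 gives Db6
Ab4 gives Cb5
D5 gives F5
C#5 gives E5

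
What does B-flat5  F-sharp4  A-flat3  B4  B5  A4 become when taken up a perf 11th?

Eb7 B5 Db5 E6 E7 D6

Bb5 -> Eb7
F#4 -> B5
Ab3 -> Db5
B4 -> E6
B5 -> E7
A4 -> D6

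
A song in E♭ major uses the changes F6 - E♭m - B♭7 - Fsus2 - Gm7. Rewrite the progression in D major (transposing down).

E6 Dm A7 Esus2 F#m7

E♭ major down to D major is a minor second; each chord root moves by that interval while the quality stays the same.
F6: root F down a minor second → E, giving E6.
E♭m: root E♭ down a minor second → D, giving Dm.
B♭7: root B♭ down a minor second → A, giving A7.
Fsus2: root F down a minor second → E, giving Esus2.
Gm7: root G down a minor second → F#, giving F#m7.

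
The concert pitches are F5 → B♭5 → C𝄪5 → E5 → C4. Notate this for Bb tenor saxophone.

The Bb tenor saxophone sounds a major ninth below written, so the written part must be a major ninth above concert — transpose each note up.
F5 gives G6
Bb5 gives C7
C##5 gives D##6
E5 gives F#6
C4 gives D5

G6 C7 D##6 F#6 D5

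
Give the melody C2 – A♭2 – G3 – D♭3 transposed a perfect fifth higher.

C2 up a perfect fifth is G2.
Ab2 up a perfect fifth is Eb3.
G3: a fifth up reaches D, and 7 semitones makes it D4.
Db3 up a perfect fifth is Ab3.

G2 Eb3 D4 Ab3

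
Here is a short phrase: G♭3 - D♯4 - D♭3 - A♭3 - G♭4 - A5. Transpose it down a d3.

E3 B##3 B2 F#3 E4 F##5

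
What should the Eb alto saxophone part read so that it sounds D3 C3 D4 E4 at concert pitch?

B3 A3 B4 C#5

The Eb alto saxophone sounds a major sixth below written, so the written part must be a major sixth above concert — transpose each note up.
D3 becomes B3
C3 becomes A3
D4 becomes B4
E4 becomes C#5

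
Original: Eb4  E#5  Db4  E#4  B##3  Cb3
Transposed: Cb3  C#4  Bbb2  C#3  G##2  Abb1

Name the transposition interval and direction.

down a major tenth

Take the first pair: Eb4 → Cb3. E to C spans 10 letter names, so the interval is some kind of tenth.
Cb3 to Eb4 is 16 semitones, which makes it a major tenth; the second version is lower, so the direction is down.
Checking another pair — Cb3 → Abb1 — gives the same interval.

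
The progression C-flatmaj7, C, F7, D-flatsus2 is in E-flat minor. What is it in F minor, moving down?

E-flat minor down to F minor is a minor seventh; each chord root moves by that interval while the quality stays the same.
C-flatmaj7: root C-flat down a minor seventh → Db, giving Dbmaj7.
C: root C down a minor seventh → D, giving D.
F7: root F down a minor seventh → G, giving G7.
D-flatsus2: root D-flat down a minor seventh → Eb, giving Ebsus2.

Dbmaj7 D G7 Ebsus2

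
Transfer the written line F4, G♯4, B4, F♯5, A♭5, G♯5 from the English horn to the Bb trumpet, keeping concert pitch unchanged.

C4 D#4 F#4 C#5 Eb5 D#5

First find concert pitch: the English horn sounds a perfect fifth below written, so F4 G♯4 B4 F♯5 A♭5 G♯5 sounds Bb3 C#4 E4 B4 Db5 C#5.
Then write for Bb trumpet: it sounds a major second below written, so the part must be a major second above concert.
Bb3 → C4
C#4 → D#4
E4 → F#4
B4 → C#5
Db5 → Eb5
C#5 → D#5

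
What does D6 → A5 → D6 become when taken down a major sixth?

F5 C5 F5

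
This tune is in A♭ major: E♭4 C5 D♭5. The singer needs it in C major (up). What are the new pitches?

A♭ major to C major up is a major third, so every note moves up by that interval.
Eb4 gives G4
C5 gives E5
Db5 gives F5

G4 E5 F5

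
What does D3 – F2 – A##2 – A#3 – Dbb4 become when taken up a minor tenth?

F4 Ab3 C##4 C#5 Fbb5

D3: a tenth up reaches F, and 15 semitones makes it F4.
F2: a tenth up reaches A, and 15 semitones makes it Ab3.
A##2 up a minor tenth is C##4.
A#3: a tenth up reaches C, and 15 semitones makes it C#5.
Dbb4: a tenth up reaches F, and 15 semitones makes it Fbb5.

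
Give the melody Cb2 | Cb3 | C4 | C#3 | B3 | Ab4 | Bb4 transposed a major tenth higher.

Eb3 Eb4 E5 E#4 D#5 C6 D6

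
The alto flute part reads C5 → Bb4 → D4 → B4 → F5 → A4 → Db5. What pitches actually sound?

G4 F4 A3 F#4 C5 E4 Ab4

The alto flute sounds a perfect fourth below written, so transpose each written note down a perfect fourth.
C5 becomes G4
Bb4 becomes F4
D4 becomes A3
B4 becomes F#4
F5 becomes C5
A4 becomes E4
Db5 becomes Ab4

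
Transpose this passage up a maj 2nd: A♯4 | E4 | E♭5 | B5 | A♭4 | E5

B#4 F#4 F5 C#6 Bb4 F#5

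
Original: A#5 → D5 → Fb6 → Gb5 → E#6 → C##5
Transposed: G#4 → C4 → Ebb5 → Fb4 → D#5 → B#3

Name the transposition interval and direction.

down a major ninth

Take the first pair: A#5 → G#4. A to G spans 9 letter names, so the interval is some kind of ninth.
G#4 to A#5 is 14 semitones, which makes it a major ninth; the second version is lower, so the direction is down.
Checking another pair — C##5 → B#3 — gives the same interval.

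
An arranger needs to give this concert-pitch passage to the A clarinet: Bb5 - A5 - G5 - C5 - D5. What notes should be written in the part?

Db6 C6 Bb5 Eb5 F5

Written C4 sounds as A3 on the A clarinet, so concert pitches are written a minor third up.
Bb5 -> Db6
A5 -> C6
G5 -> Bb5
C5 -> Eb5
D5 -> F5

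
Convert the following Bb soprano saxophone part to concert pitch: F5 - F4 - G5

The Bb soprano saxophone sounds a major second below written, so transpose each written note down a major second.
F5 becomes Eb5
F4 becomes Eb4
G5 becomes F5

Eb5 Eb4 F5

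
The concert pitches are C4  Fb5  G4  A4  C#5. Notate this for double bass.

The double bass sounds a perfect octave below written, so the written part must be a perfect octave above concert — transpose each note up.
C4 gives C5
Fb5 gives Fb6
G4 gives G5
A4 gives A5
C#5 gives C#6

C5 Fb6 G5 A5 C#6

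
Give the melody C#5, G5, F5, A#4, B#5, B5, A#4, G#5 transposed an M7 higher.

B#5 F#6 E6 G##5 A##6 A#6 G##5 F##6

A major seventh up from C#5 gives B#5.
A major seventh up from G5 gives F#6.
F5 up a major seventh is E6.
A#4: a seventh up reaches G, and 11 semitones makes it G##5.
B#5: a seventh up reaches A, and 11 semitones makes it A##6.
A major seventh up from B5 gives A#6.
A major seventh up from A#4 gives G##5.
A major seventh up from G#5 gives F##6.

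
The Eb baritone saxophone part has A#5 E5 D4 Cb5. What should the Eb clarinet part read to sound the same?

First find concert pitch: the Eb baritone saxophone sounds a major thirteenth below written, so A#5 E5 D4 Cb5 sounds C#4 G3 F2 Ebb3.
Then write for Eb clarinet: it sounds a minor third above written, so the part must be a minor third below concert.
C#4 → A#3
G3 → E3
F2 → D2
Ebb3 → Cb3

A#3 E3 D2 Cb3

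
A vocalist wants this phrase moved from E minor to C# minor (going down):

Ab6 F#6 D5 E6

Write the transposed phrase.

F6 D#6 B4 C#6

E minor to C# minor down is a minor third, so every note moves down by that interval.
Ab6 -> F6
F#6 -> D#6
D5 -> B4
E6 -> C#6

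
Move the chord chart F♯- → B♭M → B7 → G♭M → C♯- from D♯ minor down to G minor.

Bb- EbbM Eb7 CbbM F-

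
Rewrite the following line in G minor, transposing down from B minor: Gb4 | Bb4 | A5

Ebb4 Gb4 F5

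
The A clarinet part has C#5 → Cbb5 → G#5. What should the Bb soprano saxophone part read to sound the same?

B#4 Bbb4 F##5

First find concert pitch: the A clarinet sounds a minor third below written, so C#5 Cbb5 G#5 sounds A#4 Abb4 E#5.
Then write for Bb soprano saxophone: it sounds a major second below written, so the part must be a major second above concert.
A#4 → B#4
Abb4 → Bbb4
E#5 → F##5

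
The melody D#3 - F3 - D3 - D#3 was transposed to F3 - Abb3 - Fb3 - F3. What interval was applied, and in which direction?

up a diminished third

Take the first pair: D#3 → F3. D to F spans 3 letter names, so the interval is some kind of third.
D#3 to F3 is 2 semitones, which makes it a diminished third; the second version is higher, so the direction is up.
Checking another pair — D#3 → F3 — gives the same interval.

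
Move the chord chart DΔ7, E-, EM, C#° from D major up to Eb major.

EbΔ7 F- FM D°

D major up to Eb major is a minor second; each chord root moves by that interval while the quality stays the same.
DΔ7: root D up a minor second → Eb, giving EbΔ7.
E-: root E up a minor second → F, giving F-.
EM: root E up a minor second → F, giving FM.
C#°: root C# up a minor second → D, giving D°.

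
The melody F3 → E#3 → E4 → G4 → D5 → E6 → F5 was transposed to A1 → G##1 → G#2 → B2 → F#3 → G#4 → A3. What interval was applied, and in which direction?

From F3 to A1 is 13 letter names — a thirteenth of some quality.
A1 to F3 is 20 semitones, which makes it a minor thirteenth; the second version is lower, so the direction is down.
Checking another pair — F5 → A3 — gives the same interval.

down a minor thirteenth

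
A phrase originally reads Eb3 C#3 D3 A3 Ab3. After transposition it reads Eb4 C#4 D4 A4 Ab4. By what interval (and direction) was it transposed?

up a perfect octave

From Eb3 to Eb4 is 8 letter names — an octave of some quality.
Eb3 to Eb4 is 12 semitones, which makes it a perfect octave; the second version is higher, so the direction is up.
Checking another pair — Ab3 → Ab4 — gives the same interval.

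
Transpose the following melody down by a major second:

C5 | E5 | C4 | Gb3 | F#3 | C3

Bb4 D5 Bb3 Fb3 E3 Bb2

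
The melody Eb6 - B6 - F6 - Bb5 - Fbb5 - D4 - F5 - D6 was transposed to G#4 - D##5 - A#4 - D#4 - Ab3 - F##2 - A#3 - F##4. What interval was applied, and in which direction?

down a diminished thirteenth

From Eb6 to G#4 is 13 letter names — a thirteenth of some quality.
G#4 to Eb6 is 19 semitones, which makes it a diminished thirteenth; the second version is lower, so the direction is down.
Checking another pair — D6 → F##4 — gives the same interval.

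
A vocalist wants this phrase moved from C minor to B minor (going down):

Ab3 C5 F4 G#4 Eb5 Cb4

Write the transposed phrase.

C minor to B minor down is a minor second, so every note moves down by that interval.
Ab3 → G3
C5 → B4
F4 → E4
G#4 → F##4
Eb5 → D5
Cb4 → Bb3

G3 B4 E4 F##4 D5 Bb3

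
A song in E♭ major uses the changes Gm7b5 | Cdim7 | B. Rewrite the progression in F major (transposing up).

Am7b5 Ddim7 C#

E♭ major up to F major is a major second; each chord root moves by that interval while the quality stays the same.
Gm7b5: root G up a major second → A, giving Am7b5.
Cdim7: root C up a major second → D, giving Ddim7.
B: root B up a major second → C#, giving C#.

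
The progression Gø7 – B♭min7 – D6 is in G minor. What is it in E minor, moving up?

Eø7 Gmin7 B6

G minor up to E minor is a major sixth; each chord root moves by that interval while the quality stays the same.
Gø7: root G up a major sixth → E, giving Eø7.
B♭min7: root B♭ up a major sixth → G, giving Gmin7.
D6: root D up a major sixth → B, giving B6.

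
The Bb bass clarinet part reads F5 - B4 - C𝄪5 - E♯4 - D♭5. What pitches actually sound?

The Bb bass clarinet sounds a major ninth below written, so transpose each written note down a major ninth.
F5 → Eb4
B4 → A3
C##5 → B#3
E#4 → D#3
Db5 → Cb4

Eb4 A3 B#3 D#3 Cb4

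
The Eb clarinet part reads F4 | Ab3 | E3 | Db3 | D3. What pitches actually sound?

Ab4 Cb4 G3 Fb3 F3

Written C4 on the Eb clarinet sounds as Eb4, a minor third higher; apply that shift to every note.
F4 becomes Ab4
Ab3 becomes Cb4
E3 becomes G3
Db3 becomes Fb3
D3 becomes F3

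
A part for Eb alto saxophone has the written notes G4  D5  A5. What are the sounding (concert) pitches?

Bb3 F4 C5

Written C4 on the Eb alto saxophone sounds as Eb3, a major sixth lower; apply that shift to every note.
G4 becomes Bb3
D5 becomes F4
A5 becomes C5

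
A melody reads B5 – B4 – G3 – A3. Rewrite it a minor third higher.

D6 D5 Bb3 C4

B5 up a minor third is D6.
A minor third up from B4 gives D5.
G3: a third up reaches B, and 3 semitones makes it Bb3.
A3: a third up reaches C, and 3 semitones makes it C4.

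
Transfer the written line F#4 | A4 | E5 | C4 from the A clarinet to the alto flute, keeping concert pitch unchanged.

G#4 B4 F#5 D4

First find concert pitch: the A clarinet sounds a minor third below written, so F#4 A4 E5 C4 sounds D#4 F#4 C#5 A3.
Then write for alto flute: it sounds a perfect fourth below written, so the part must be a perfect fourth above concert.
D#4 → G#4
F#4 → B4
C#5 → F#5
A3 → D4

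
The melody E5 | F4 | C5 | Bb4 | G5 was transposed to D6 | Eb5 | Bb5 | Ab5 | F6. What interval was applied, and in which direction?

up a minor seventh

From E5 to D6 is 7 letter names — a seventh of some quality.
E5 to D6 is 10 semitones, which makes it a minor seventh; the second version is higher, so the direction is up.
Checking another pair — G5 → F6 — gives the same interval.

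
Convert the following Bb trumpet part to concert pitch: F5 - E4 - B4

The Bb trumpet sounds a major second below written, so transpose each written note down a major second.
F5 gives Eb5
E4 gives D4
B4 gives A4

Eb5 D4 A4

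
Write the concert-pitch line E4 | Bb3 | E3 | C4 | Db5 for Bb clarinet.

The Bb clarinet sounds a major second below written, so the written part must be a major second above concert — transpose each note up.
E4 gives F#4
Bb3 gives C4
E3 gives F#3
C4 gives D4
Db5 gives Eb5

F#4 C4 F#3 D4 Eb5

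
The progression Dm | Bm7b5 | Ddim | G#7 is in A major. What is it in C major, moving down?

Fm Dm7b5 Fdim B7

A major down to C major is a major sixth; each chord root moves by that interval while the quality stays the same.
Dm: root D down a major sixth → F, giving Fm.
Bm7b5: root B down a major sixth → D, giving Dm7b5.
Ddim: root D down a major sixth → F, giving Fdim.
G#7: root G# down a major sixth → B, giving B7.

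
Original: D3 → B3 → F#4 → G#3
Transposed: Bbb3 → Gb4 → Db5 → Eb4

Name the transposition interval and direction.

up a diminished sixth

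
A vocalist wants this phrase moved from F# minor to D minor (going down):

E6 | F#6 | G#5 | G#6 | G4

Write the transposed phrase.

C6 D6 E5 E6 Eb4

From F# down to D is a major third; apply that to each pitch.
E6 -> C6
F#6 -> D6
G#5 -> E5
G#6 -> E6
G4 -> Eb4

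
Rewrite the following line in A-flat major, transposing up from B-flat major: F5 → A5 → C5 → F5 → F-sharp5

From B-flat up to A-flat is a minor seventh; apply that to each pitch.
F5 becomes Eb6
A5 becomes G6
C5 becomes Bb5
F5 becomes Eb6
F#5 becomes E6

Eb6 G6 Bb5 Eb6 E6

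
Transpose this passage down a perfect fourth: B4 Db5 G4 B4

B4: a fourth down reaches F, and 5 semitones makes it F#4.
Db5: a fourth down reaches A, and 5 semitones makes it Ab4.
A perfect fourth down from G4 gives D4.
A perfect fourth down from B4 gives F#4.

F#4 Ab4 D4 F#4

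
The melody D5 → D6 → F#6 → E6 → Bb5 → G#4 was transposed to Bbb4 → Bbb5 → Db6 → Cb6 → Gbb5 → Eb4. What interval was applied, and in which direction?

down an augmented third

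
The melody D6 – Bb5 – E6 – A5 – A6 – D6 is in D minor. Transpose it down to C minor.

C6 Ab5 D6 G5 G6 C6

D minor to C minor down is a major second, so every note moves down by that interval.
D6 to C6
Bb5 to Ab5
E6 to D6
A5 to G5
A6 to G6
D6 to C6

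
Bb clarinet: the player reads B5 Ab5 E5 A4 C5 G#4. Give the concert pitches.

The Bb clarinet sounds a major second below written, so transpose each written note down a major second.
B5 to A5
Ab5 to Gb5
E5 to D5
A4 to G4
C5 to Bb4
G#4 to F#4

A5 Gb5 D5 G4 Bb4 F#4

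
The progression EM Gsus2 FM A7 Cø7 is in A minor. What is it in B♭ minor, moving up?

FM Absus2 GbM Bb7 Dbø7

A minor up to B♭ minor is a minor second; each chord root moves by that interval while the quality stays the same.
EM: root E up a minor second → F, giving FM.
Gsus2: root G up a minor second → Ab, giving Absus2.
FM: root F up a minor second → Gb, giving GbM.
A7: root A up a minor second → Bb, giving Bb7.
Cø7: root C up a minor second → Db, giving Dbø7.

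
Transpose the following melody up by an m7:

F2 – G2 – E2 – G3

Eb3 F3 D3 F4

F2 → Eb3
G2 → F3
E2 → D3
G3 → F4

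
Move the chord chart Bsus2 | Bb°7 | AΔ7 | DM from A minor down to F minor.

A minor down to F minor is a major third; each chord root moves by that interval while the quality stays the same.
Bsus2: root B down a major third → G, giving Gsus2.
Bb°7: root Bb down a major third → Gb, giving Gb°7.
AΔ7: root A down a major third → F, giving FΔ7.
DM: root D down a major third → Bb, giving BbM.

Gsus2 Gb°7 FΔ7 BbM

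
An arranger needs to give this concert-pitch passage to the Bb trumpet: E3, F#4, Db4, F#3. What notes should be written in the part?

F#3 G#4 Eb4 G#3

The Bb trumpet sounds a major second below written, so the written part must be a major second above concert — transpose each note up.
E3 gives F#3
F#4 gives G#4
Db4 gives Eb4
F#3 gives G#3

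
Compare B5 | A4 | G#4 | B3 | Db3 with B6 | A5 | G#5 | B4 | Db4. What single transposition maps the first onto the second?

Take the first pair: B5 → B6. B to B spans 8 letter names, so the interval is some kind of octave.
B5 to B6 is 12 semitones, which makes it a perfect octave; the second version is higher, so the direction is up.
Checking another pair — Db3 → Db4 — gives the same interval.

up a perfect octave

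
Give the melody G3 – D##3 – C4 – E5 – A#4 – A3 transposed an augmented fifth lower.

Cb3 G#2 Fb3 Ab4 D4 Db3

G3: a fifth down reaches C, and 8 semitones makes it Cb3.
D##3: a fifth down reaches G, and 8 semitones makes it G#2.
C4: a fifth down reaches F, and 8 semitones makes it Fb3.
E5 down an augmented fifth is Ab4.
An augmented fifth down from A#4 gives D4.
A3: a fifth down reaches D, and 8 semitones makes it Db3.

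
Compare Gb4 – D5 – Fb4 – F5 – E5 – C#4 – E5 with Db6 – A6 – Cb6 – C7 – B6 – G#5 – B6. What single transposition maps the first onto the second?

up a perfect twelfth

From Gb4 to Db6 is 12 letter names — a twelfth of some quality.
Gb4 to Db6 is 19 semitones, which makes it a perfect twelfth; the second version is higher, so the direction is up.
Checking another pair — E5 → B6 — gives the same interval.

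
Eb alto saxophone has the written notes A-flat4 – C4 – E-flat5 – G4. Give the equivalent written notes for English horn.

Gb4 Bb3 Db5 F4

First find concert pitch: the Eb alto saxophone sounds a major sixth below written, so A-flat4 C4 E-flat5 G4 sounds Cb4 Eb3 Gb4 Bb3.
Then write for English horn: it sounds a perfect fifth below written, so the part must be a perfect fifth above concert.
Cb4 → Gb4
Eb3 → Bb3
Gb4 → Db5
Bb3 → F4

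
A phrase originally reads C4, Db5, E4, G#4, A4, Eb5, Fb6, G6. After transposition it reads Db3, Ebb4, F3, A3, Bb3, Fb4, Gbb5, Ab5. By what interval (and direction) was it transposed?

down a major seventh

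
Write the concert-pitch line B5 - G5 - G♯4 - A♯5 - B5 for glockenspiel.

B3 G3 G#2 A#3 B3

The glockenspiel sounds a perfect fifteenth above written, so the written part must be a perfect fifteenth below concert — transpose each note down.
B5 gives B3
G5 gives G3
G#4 gives G#2
A#5 gives A#3
B5 gives B3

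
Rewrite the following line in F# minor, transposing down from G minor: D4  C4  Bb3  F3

From G down to F# is a minor second; apply that to each pitch.
D4 becomes C#4
C4 becomes B3
Bb3 becomes A3
F3 becomes E3

C#4 B3 A3 E3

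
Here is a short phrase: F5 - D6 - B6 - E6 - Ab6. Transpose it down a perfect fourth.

F5 down a perfect fourth is C5.
A perfect fourth down from D6 gives A5.
B6 down a perfect fourth is F#6.
E6 down a perfect fourth is B5.
Ab6 down a perfect fourth is Eb6.

C5 A5 F#6 B5 Eb6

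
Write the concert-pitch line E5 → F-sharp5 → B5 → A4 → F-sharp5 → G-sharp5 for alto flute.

A5 B5 E6 D5 B5 C#6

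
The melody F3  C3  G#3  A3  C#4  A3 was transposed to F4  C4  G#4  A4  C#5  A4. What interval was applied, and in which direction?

up a perfect octave

From F3 to F4 is 8 letter names — an octave of some quality.
F3 to F4 is 12 semitones, which makes it a perfect octave; the second version is higher, so the direction is up.
Checking another pair — A3 → A4 — gives the same interval.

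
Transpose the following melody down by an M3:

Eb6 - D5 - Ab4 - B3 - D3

Eb6: a third down reaches C, and 4 semitones makes it Cb6.
D5 down a major third is Bb4.
Ab4: a third down reaches F, and 4 semitones makes it Fb4.
B3 down a major third is G3.
D3: a third down reaches B, and 4 semitones makes it Bb2.

Cb6 Bb4 Fb4 G3 Bb2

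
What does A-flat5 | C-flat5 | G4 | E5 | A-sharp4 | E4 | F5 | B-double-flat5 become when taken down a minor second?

Ab5: a second down reaches G, and 1 semitone makes it G5.
Cb5: a second down reaches B, and 1 semitone makes it Bb4.
G4 down a minor second is F#4.
E5: a second down reaches D, and 1 semitone makes it D#5.
A minor second down from A#4 gives G##4.
E4: a second down reaches D, and 1 semitone makes it D#4.
F5 down a minor second is E5.
Bbb5: a second down reaches A, and 1 semitone makes it Ab5.

G5 Bb4 F#4 D#5 G##4 D#4 E5 Ab5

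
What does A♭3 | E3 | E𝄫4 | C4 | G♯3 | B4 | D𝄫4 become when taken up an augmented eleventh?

Ab3 up an augmented eleventh is D5.
An augmented eleventh up from E3 gives A#4.
Ebb4: an eleventh up reaches A, and 18 semitones makes it Ab5.
C4: an eleventh up reaches F, and 18 semitones makes it F#5.
G#3 up an augmented eleventh is C##5.
B4: an eleventh up reaches E, and 18 semitones makes it E#6.
Dbb4 up an augmented eleventh is Gb5.

D5 A#4 Ab5 F#5 C##5 E#6 Gb5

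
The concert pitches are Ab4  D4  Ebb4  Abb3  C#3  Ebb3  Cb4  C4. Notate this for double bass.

Ab5 D5 Ebb5 Abb4 C#4 Ebb4 Cb5 C5

Written C4 sounds as C3 on the double bass, so concert pitches are written a perfect octave up.
Ab4 gives Ab5
D4 gives D5
Ebb4 gives Ebb5
Abb3 gives Abb4
C#3 gives C#4
Ebb3 gives Ebb4
Cb4 gives Cb5
C4 gives C5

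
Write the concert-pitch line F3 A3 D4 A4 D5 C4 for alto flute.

Bb3 D4 G4 D5 G5 F4

The alto flute sounds a perfect fourth below written, so the written part must be a perfect fourth above concert — transpose each note up.
F3 to Bb3
A3 to D4
D4 to G4
A4 to D5
D5 to G5
C4 to F4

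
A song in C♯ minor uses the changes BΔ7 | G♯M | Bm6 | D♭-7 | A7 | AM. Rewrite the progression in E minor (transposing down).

C♯ minor down to E minor is a major sixth; each chord root moves by that interval while the quality stays the same.
BΔ7: root B down a major sixth → D, giving DΔ7.
G♯M: root G♯ down a major sixth → B, giving BM.
Bm6: root B down a major sixth → D, giving Dm6.
D♭-7: root D♭ down a major sixth → Fb, giving Fb-7.
A7: root A down a major sixth → C, giving C7.
AM: root A down a major sixth → C, giving CM.

DΔ7 BM Dm6 Fb-7 C7 CM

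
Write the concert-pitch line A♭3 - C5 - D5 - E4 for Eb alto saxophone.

F4 A5 B5 C#5

Written C4 sounds as Eb3 on the Eb alto saxophone, so concert pitches are written a major sixth up.
Ab3 -> F4
C5 -> A5
D5 -> B5
E4 -> C#5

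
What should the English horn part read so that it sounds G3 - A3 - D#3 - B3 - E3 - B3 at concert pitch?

Written C4 sounds as F3 on the English horn, so concert pitches are written a perfect fifth up.
G3 gives D4
A3 gives E4
D#3 gives A#3
B3 gives F#4
E3 gives B3
B3 gives F#4

D4 E4 A#3 F#4 B3 F#4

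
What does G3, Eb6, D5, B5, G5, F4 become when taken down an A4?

G3 -> Db3
Eb6 -> Bbb5
D5 -> Ab4
B5 -> F5
G5 -> Db5
F4 -> Cb4

Db3 Bbb5 Ab4 F5 Db5 Cb4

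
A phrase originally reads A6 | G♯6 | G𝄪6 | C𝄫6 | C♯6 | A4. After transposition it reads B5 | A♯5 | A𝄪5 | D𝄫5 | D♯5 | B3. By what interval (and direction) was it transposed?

Take the first pair: A6 → B5. A to B spans 7 letter names, so the interval is some kind of seventh.
B5 to A6 is 10 semitones, which makes it a minor seventh; the second version is lower, so the direction is down.
Checking another pair — A4 → B3 — gives the same interval.

down a minor seventh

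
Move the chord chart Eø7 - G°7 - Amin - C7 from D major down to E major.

F#ø7 A°7 Bmin D7

D major down to E major is a minor seventh; each chord root moves by that interval while the quality stays the same.
Eø7: root E down a minor seventh → F#, giving F#ø7.
G°7: root G down a minor seventh → A, giving A°7.
Amin: root A down a minor seventh → B, giving Bmin.
C7: root C down a minor seventh → D, giving D7.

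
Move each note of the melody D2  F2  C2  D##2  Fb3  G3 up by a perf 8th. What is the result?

A perfect octave up from D2 gives D3.
F2 up a perfect octave is F3.
A perfect octave up from C2 gives C3.
D##2: an octave up reaches D, and 12 semitones makes it D##3.
A perfect octave up from Fb3 gives Fb4.
G3 up a perfect octave is G4.

D3 F3 C3 D##3 Fb4 G4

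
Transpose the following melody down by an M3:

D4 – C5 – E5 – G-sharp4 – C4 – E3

Bb3 Ab4 C5 E4 Ab3 C3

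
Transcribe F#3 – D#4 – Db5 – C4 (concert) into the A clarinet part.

The A clarinet sounds a minor third below written, so the written part must be a minor third above concert — transpose each note up.
F#3 -> A3
D#4 -> F#4
Db5 -> Fb5
C4 -> Eb4

A3 F#4 Fb5 Eb4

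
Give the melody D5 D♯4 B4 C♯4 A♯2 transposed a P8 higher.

D5 up a perfect octave is D6.
D#4: an octave up reaches D, and 12 semitones makes it D#5.
B4 up a perfect octave is B5.
C#4: an octave up reaches C, and 12 semitones makes it C#5.
A#2 up a perfect octave is A#3.

D6 D#5 B5 C#5 A#3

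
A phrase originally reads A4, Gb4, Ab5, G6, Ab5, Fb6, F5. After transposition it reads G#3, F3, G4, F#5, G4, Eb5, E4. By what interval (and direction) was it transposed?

down a minor ninth

From A4 to G#3 is 9 letter names — a ninth of some quality.
G#3 to A4 is 13 semitones, which makes it a minor ninth; the second version is lower, so the direction is down.
Checking another pair — F5 → E4 — gives the same interval.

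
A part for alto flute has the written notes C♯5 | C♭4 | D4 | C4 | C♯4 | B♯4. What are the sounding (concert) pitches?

G#4 Gb3 A3 G3 G#3 F##4

Written C4 on the alto flute sounds as G3, a perfect fourth lower; apply that shift to every note.
C#5 gives G#4
Cb4 gives Gb3
D4 gives A3
C4 gives G3
C#4 gives G#3
B#4 gives F##4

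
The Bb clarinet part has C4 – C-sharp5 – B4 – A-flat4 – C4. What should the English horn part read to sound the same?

F4 F#5 E5 Db5 F4

First find concert pitch: the Bb clarinet sounds a major second below written, so C4 C-sharp5 B4 A-flat4 C4 sounds Bb3 B4 A4 Gb4 Bb3.
Then write for English horn: it sounds a perfect fifth below written, so the part must be a perfect fifth above concert.
Bb3 → F4
B4 → F#5
A4 → E5
Gb4 → Db5
Bb3 → F4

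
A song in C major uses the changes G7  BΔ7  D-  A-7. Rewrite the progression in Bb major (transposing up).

F7 AΔ7 C- G-7

C major up to Bb major is a minor seventh; each chord root moves by that interval while the quality stays the same.
G7: root G up a minor seventh → F, giving F7.
BΔ7: root B up a minor seventh → A, giving AΔ7.
D-: root D up a minor seventh → C, giving C-.
A-7: root A up a minor seventh → G, giving G-7.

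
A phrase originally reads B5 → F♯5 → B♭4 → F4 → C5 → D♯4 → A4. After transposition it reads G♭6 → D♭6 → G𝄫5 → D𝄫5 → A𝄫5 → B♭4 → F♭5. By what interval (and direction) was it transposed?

From B5 to Gb6 is 6 letter names — a sixth of some quality.
B5 to Gb6 is 7 semitones, which makes it a diminished sixth; the second version is higher, so the direction is up.
Checking another pair — A4 → Fb5 — gives the same interval.

up a diminished sixth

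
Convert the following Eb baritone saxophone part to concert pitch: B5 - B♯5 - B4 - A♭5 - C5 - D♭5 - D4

D4 D#4 D3 Cb4 Eb3 Fb3 F2

The Eb baritone saxophone sounds a major thirteenth below written, so transpose each written note down a major thirteenth.
B5 gives D4
B#5 gives D#4
B4 gives D3
Ab5 gives Cb4
C5 gives Eb3
Db5 gives Fb3
D4 gives F2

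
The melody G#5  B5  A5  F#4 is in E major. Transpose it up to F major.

E major to F major up is a minor second, so every note moves up by that interval.
G#5 gives A5
B5 gives C6
A5 gives Bb5
F#4 gives G4

A5 C6 Bb5 G4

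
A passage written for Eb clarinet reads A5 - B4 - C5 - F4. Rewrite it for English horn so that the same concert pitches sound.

G6 A5 Bb5 Eb5

First find concert pitch: the Eb clarinet sounds a minor third above written, so A5 B4 C5 F4 sounds C6 D5 Eb5 Ab4.
Then write for English horn: it sounds a perfect fifth below written, so the part must be a perfect fifth above concert.
C6 → G6
D5 → A5
Eb5 → Bb5
Ab4 → Eb5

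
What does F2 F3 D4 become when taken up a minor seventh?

Eb3 Eb4 C5

F2 up a minor seventh is Eb3.
F3: a seventh up reaches E, and 10 semitones makes it Eb4.
D4: a seventh up reaches C, and 10 semitones makes it C5.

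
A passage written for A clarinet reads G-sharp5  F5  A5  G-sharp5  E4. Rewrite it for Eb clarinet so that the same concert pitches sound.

C##5 B4 D#5 C##5 A#3

First find concert pitch: the A clarinet sounds a minor third below written, so G-sharp5 F5 A5 G-sharp5 E4 sounds E#5 D5 F#5 E#5 C#4.
Then write for Eb clarinet: it sounds a minor third above written, so the part must be a minor third below concert.
E#5 → C##5
D5 → B4
F#5 → D#5
E#5 → C##5
C#4 → A#3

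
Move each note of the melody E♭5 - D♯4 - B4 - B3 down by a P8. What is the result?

Eb4 D#3 B3 B2

Eb5 gives Eb4
D#4 gives D#3
B4 gives B3
B3 gives B2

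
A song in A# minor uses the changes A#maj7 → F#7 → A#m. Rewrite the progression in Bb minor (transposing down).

Bbmaj7 Gb7 Bbm

A# minor down to Bb minor is an augmented seventh; each chord root moves by that interval while the quality stays the same.
A#maj7: root A# down an augmented seventh → Bb, giving Bbmaj7.
F#7: root F# down an augmented seventh → Gb, giving Gb7.
A#m: root A# down an augmented seventh → Bb, giving Bbm.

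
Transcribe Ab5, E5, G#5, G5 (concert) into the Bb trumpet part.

Bb5 F#5 A#5 A5

The Bb trumpet sounds a major second below written, so the written part must be a major second above concert — transpose each note up.
Ab5 to Bb5
E5 to F#5
G#5 to A#5
G5 to A5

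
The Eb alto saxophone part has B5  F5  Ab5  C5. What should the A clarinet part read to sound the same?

First find concert pitch: the Eb alto saxophone sounds a major sixth below written, so B5 F5 Ab5 C5 sounds D5 Ab4 Cb5 Eb4.
Then write for A clarinet: it sounds a minor third below written, so the part must be a minor third above concert.
D5 → F5
Ab4 → Cb5
Cb5 → Ebb5
Eb4 → Gb4

F5 Cb5 Ebb5 Gb4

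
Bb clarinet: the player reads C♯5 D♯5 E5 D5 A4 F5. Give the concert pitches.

B4 C#5 D5 C5 G4 Eb5

Written C4 on the Bb clarinet sounds as Bb3, a major second lower; apply that shift to every note.
C#5 -> B4
D#5 -> C#5
E5 -> D5
D5 -> C5
A4 -> G4
F5 -> Eb5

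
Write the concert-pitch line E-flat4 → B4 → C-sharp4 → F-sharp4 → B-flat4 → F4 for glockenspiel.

Written C4 sounds as C6 on the glockenspiel, so concert pitches are written a perfect fifteenth down.
Eb4 to Eb2
B4 to B2
C#4 to C#2
F#4 to F#2
Bb4 to Bb2
F4 to F2

Eb2 B2 C#2 F#2 Bb2 F2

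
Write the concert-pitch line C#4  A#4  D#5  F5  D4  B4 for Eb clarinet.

The Eb clarinet sounds a minor third above written, so the written part must be a minor third below concert — transpose each note down.
C#4 becomes A#3
A#4 becomes F##4
D#5 becomes B#4
F5 becomes D5
D4 becomes B3
B4 becomes G#4

A#3 F##4 B#4 D5 B3 G#4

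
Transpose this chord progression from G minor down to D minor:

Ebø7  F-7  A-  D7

Bbø7 C-7 E- A7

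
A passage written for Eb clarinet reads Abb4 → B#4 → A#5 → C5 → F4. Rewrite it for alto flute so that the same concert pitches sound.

Fbb5 G#5 F#6 Ab5 Db5

First find concert pitch: the Eb clarinet sounds a minor third above written, so Abb4 B#4 A#5 C5 F4 sounds Cbb5 D#5 C#6 Eb5 Ab4.
Then write for alto flute: it sounds a perfect fourth below written, so the part must be a perfect fourth above concert.
Cbb5 → Fbb5
D#5 → G#5
C#6 → F#6
Eb5 → Ab5
Ab4 → Db5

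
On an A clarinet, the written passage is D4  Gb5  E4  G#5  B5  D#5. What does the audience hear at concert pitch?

The A clarinet sounds a minor third below written, so transpose each written note down a minor third.
D4 becomes B3
Gb5 becomes Eb5
E4 becomes C#4
G#5 becomes E#5
B5 becomes G#5
D#5 becomes B#4

B3 Eb5 C#4 E#5 G#5 B#4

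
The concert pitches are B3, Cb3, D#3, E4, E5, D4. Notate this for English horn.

Written C4 sounds as F3 on the English horn, so concert pitches are written a perfect fifth up.
B3 -> F#4
Cb3 -> Gb3
D#3 -> A#3
E4 -> B4
E5 -> B5
D4 -> A4

F#4 Gb3 A#3 B4 B5 A4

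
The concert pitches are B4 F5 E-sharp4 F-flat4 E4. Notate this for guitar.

B5 F6 E#5 Fb5 E5

Written C4 sounds as C3 on the guitar, so concert pitches are written a perfect octave up.
B4 gives B5
F5 gives F6
E#4 gives E#5
Fb4 gives Fb5
E4 gives E5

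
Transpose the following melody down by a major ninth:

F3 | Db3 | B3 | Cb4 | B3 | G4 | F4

F3: a ninth down reaches E, and 14 semitones makes it Eb2.
Db3 down a major ninth is Cb2.
B3: a ninth down reaches A, and 14 semitones makes it A2.
Cb4 down a major ninth is Bbb2.
B3: a ninth down reaches A, and 14 semitones makes it A2.
G4: a ninth down reaches F, and 14 semitones makes it F3.
F4 down a major ninth is Eb3.

Eb2 Cb2 A2 Bbb2 A2 F3 Eb3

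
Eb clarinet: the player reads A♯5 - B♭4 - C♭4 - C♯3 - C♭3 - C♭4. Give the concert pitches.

Written C4 on the Eb clarinet sounds as Eb4, a minor third higher; apply that shift to every note.
A#5 becomes C#6
Bb4 becomes Db5
Cb4 becomes Ebb4
C#3 becomes E3
Cb3 becomes Ebb3
Cb4 becomes Ebb4

C#6 Db5 Ebb4 E3 Ebb3 Ebb4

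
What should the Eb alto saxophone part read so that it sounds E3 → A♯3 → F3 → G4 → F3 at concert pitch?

C#4 F##4 D4 E5 D4

Written C4 sounds as Eb3 on the Eb alto saxophone, so concert pitches are written a major sixth up.
E3 gives C#4
A#3 gives F##4
F3 gives D4
G4 gives E5
F3 gives D4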